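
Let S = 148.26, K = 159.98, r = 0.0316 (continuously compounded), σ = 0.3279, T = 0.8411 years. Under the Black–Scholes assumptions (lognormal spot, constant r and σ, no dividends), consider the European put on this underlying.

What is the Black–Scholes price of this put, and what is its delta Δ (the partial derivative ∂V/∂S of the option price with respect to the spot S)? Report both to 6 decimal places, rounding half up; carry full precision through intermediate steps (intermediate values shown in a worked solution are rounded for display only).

σ√T = 0.3279·√0.8411 = 0.300722
d₁ = (ln(S/K) + (r+σ²/2)T) / (σ√T) = (ln(148.26/159.98) + (0.0316+0.3279²/2)·0.8411) / 0.300722 = (-0.076081 + 0.071796) / 0.300722 = -0.014251
d₂ = d₁ − σ√T = -0.014251 − 0.300722 = -0.314973
e^{−rT} = e^{−0.0316·0.8411} = 0.973771
N(−d₁) = 0.505685,  N(−d₂) = 0.623609
Put price V = K·e^{−rT}·N(−d₂) − S·N(−d₁) = 97.148276 − 74.972898 = 22.175378
Δ = −N(−d₁) = -0.505685

price = 22.175378
Δ = -0.505685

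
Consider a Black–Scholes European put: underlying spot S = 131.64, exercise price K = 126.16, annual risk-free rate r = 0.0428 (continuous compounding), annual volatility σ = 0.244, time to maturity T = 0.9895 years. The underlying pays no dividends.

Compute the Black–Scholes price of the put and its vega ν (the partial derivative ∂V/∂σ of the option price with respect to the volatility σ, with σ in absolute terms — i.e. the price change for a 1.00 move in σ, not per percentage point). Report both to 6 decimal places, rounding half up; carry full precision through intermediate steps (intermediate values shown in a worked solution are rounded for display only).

σ√T = 0.244·√0.9895 = 0.242716
d₁ = (ln(S/K) + (r+σ²/2)T) / (σ√T) = (ln(131.64/126.16) + (0.0428+0.244²/2)·0.9895) / 0.242716 = (0.042520 + 0.071806) / 0.242716 = 0.471029
d₂ = d₁ − σ√T = 0.471029 − 0.242716 = 0.228313
e^{−rT} = e^{−0.0428·0.9895} = 0.958534
N(−d₁) = 0.318810,  N(−d₂) = 0.409701
Put price V = K·e^{−rT}·N(−d₂) − S·N(−d₁) = 49.544624 − 41.968165 = 7.576459
φ(d₁) = (1/√(2π))·e^{−d₁²/2} = 0.357052
ν = S·φ(d₁)·√T = 46.754973

price = 7.576459
ν = 46.754973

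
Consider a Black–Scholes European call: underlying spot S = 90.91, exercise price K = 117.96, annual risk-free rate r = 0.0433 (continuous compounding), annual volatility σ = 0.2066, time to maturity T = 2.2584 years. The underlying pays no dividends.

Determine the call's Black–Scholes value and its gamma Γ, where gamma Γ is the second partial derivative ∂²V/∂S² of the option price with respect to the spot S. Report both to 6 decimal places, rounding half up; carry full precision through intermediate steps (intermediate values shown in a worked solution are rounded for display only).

σ√T = 0.2066·√2.2584 = 0.310478
d₁ = (ln(S/K) + (r+σ²/2)T) / (σ√T) = (ln(90.91/117.96) + (0.0433+0.2066²/2)·2.2584) / 0.310478 = (-0.260476 + 0.145987) / 0.310478 = -0.368749
d₂ = d₁ − σ√T = -0.368749 − 0.310478 = -0.679227
e^{−rT} = e^{−0.0433·2.2584} = 0.906840
N(d₁) = 0.356157,  N(d₂) = 0.248497
Call price V = S·N(d₁) − K·e^{−rT}·N(d₂) = 32.378254 − 26.581936 = 5.796317
φ(d₁) = (1/√(2π))·e^{−d₁²/2} = 0.372720
Γ = φ(d₁) / (S·σ·√T) = 0.013205

price = 5.796317
Γ = 0.013205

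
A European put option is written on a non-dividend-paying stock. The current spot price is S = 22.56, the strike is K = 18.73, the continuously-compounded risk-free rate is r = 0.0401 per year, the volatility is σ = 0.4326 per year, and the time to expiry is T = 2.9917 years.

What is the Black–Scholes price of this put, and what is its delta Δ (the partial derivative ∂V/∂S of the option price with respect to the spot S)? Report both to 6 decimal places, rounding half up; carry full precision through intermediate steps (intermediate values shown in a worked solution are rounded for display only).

σ√T = 0.4326·√2.9917 = 0.748248
d₁ = (ln(S/K) + (r+σ²/2)T) / (σ√T) = (ln(22.56/18.73) + (0.0401+0.4326²/2)·2.9917) / 0.748248 = (0.186052 + 0.399905) / 0.748248 = 0.783105
d₂ = d₁ − σ√T = 0.783105 − 0.748248 = 0.034857
e^{−rT} = e^{−0.0401·2.9917} = 0.886950
N(−d₁) = 0.216783,  N(−d₂) = 0.486097
Put price V = K·e^{−rT}·N(−d₂) − S·N(−d₁) = 8.075317 − 4.890620 = 3.184698
Δ = −N(−d₁) = -0.216783

price = 3.184698
Δ = -0.216783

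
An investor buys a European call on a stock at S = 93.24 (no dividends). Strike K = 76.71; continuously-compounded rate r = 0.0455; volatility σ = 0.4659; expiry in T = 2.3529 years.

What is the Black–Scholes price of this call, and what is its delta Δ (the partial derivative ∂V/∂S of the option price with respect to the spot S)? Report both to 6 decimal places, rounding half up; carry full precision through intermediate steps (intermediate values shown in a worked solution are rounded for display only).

σ√T = 0.4659·√2.3529 = 0.714652
d₁ = (ln(S/K) + (r+σ²/2)T) / (σ√T) = (ln(93.24/76.71) + (0.0455+0.4659²/2)·2.3529) / 0.714652 = (0.195145 + 0.362420) / 0.714652 = 0.780192
d₂ = d₁ − σ√T = 0.780192 − 0.714652 = 0.065540
e^{−rT} = e^{−0.0455·2.3529} = 0.898475
N(d₁) = 0.782361,  N(d₂) = 0.526128
Call price V = S·N(d₁) − K·e^{−rT}·N(d₂) = 72.947333 − 36.261776 = 36.685557
Δ = N(d₁) = 0.782361

price = 36.685557
Δ = 0.782361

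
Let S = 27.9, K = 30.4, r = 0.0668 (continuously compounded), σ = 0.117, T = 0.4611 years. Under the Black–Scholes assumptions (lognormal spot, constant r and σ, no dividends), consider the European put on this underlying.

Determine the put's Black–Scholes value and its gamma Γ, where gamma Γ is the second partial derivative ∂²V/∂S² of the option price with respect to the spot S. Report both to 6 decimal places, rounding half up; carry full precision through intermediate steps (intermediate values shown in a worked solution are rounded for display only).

price = 1.907480
Γ = 0.145447

σ√T = 0.117·√0.4611 = 0.079448
d₁ = (ln(S/K) + (r+σ²/2)T) / (σ√T) = (ln(27.9/30.4) + (0.0668+0.117²/2)·0.4611) / 0.079448 = (-0.085816 + 0.033957) / 0.079448 = -0.652734
d₂ = d₁ − σ√T = -0.652734 − 0.079448 = -0.732182
e^{−rT} = e^{−0.0668·0.4611} = 0.969668
N(−d₁) = 0.743036,  N(−d₂) = 0.767971
Put price V = K·e^{−rT}·N(−d₂) − S·N(−d₁) = 22.638185 − 20.730705 = 1.907480
φ(d₁) = (1/√(2π))·e^{−d₁²/2} = 0.322398
Γ = φ(d₁) / (S·σ·√T) = 0.145447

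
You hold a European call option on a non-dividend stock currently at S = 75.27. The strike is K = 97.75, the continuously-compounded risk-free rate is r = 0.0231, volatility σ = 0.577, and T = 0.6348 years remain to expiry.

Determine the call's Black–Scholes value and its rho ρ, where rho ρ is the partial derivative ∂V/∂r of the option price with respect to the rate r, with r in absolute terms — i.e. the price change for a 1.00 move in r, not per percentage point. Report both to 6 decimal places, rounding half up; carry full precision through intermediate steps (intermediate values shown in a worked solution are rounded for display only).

σ√T = 0.577·√0.6348 = 0.459721
d₁ = (ln(S/K) + (r+σ²/2)T) / (σ√T) = (ln(75.27/97.75) + (0.0231+0.577²/2)·0.6348) / 0.459721 = (-0.261332 + 0.120336) / 0.459721 = -0.306699
d₂ = d₁ − σ√T = -0.306699 − 0.459721 = -0.766420
e^{−rT} = e^{−0.0231·0.6348} = 0.985443
N(d₁) = 0.379536,  N(d₂) = 0.221713
Call price V = S·N(d₁) − K·e^{−rT}·N(d₂) = 28.567690 − 21.356982 = 7.210708
ρ = K·T·e^{−rT}·N(d₂) = 13.557412

price = 7.210708
ρ = 13.557412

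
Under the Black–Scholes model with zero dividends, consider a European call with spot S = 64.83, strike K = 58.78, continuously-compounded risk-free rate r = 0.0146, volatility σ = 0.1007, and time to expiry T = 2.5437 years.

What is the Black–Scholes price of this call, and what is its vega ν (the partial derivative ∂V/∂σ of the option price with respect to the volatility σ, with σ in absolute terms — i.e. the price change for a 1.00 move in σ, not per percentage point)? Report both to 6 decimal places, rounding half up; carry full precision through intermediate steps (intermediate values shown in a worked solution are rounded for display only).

σ√T = 0.1007·√2.5437 = 0.160606
d₁ = (ln(S/K) + (r+σ²/2)T) / (σ√T) = (ln(64.83/58.78) + (0.0146+0.1007²/2)·2.5437) / 0.160606 = (0.097967 + 0.050035) / 0.160606 = 0.921521
d₂ = d₁ − σ√T = 0.921521 − 0.160606 = 0.760915
e^{−rT} = e^{−0.0146·2.5437} = 0.963543
N(d₁) = 0.821611,  N(d₂) = 0.776646
Call price V = S·N(d₁) − K·e^{−rT}·N(d₂) = 53.265023 − 43.986949 = 9.278074
φ(d₁) = (1/√(2π))·e^{−d₁²/2} = 0.260921
ν = S·φ(d₁)·√T = 26.978478

price = 9.278074
ν = 26.978478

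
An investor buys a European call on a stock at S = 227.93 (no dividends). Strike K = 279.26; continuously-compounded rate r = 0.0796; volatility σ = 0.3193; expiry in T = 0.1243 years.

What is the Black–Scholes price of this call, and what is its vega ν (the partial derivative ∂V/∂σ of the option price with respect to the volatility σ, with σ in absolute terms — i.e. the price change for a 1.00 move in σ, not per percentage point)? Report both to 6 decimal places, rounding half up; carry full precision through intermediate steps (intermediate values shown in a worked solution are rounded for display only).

σ√T = 0.3193·√0.1243 = 0.112573
d₁ = (ln(S/K) + (r+σ²/2)T) / (σ√T) = (ln(227.93/279.26) + (0.0796+0.3193²/2)·0.1243) / 0.112573 = (-0.203105 + 0.016231) / 0.112573 = -1.660025
d₂ = d₁ − σ√T = -1.660025 − 0.112573 = -1.772598
e^{−rT} = e^{−0.0796·0.1243} = 0.990155
N(d₁) = 0.048455,  N(d₂) = 0.038148
Call price V = S·N(d₁) − K·e^{−rT}·N(d₂) = 11.044291 − 10.548241 = 0.496050
φ(d₁) = (1/√(2π))·e^{−d₁²/2} = 0.100582
ν = S·φ(d₁)·√T = 8.082737

price = 0.496050
ν = 8.082737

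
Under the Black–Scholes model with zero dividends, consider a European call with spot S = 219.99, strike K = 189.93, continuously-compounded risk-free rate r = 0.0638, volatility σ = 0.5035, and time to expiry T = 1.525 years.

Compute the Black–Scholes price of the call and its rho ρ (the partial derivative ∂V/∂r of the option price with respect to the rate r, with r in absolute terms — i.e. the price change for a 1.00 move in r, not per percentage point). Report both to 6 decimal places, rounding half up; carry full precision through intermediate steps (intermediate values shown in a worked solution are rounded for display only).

price = 75.227985
ρ = 139.970757

σ√T = 0.5035·√1.525 = 0.621777
d₁ = (ln(S/K) + (r+σ²/2)T) / (σ√T) = (ln(219.99/189.93) + (0.0638+0.5035²/2)·1.525) / 0.621777 = (0.146927 + 0.290598) / 0.621777 = 0.703668
d₂ = d₁ − σ√T = 0.703668 − 0.621777 = 0.081892
e^{−rT} = e^{−0.0638·1.525} = 0.907288
N(d₁) = 0.759180,  N(d₂) = 0.532634
Call price V = S·N(d₁) − K·e^{−rT}·N(d₂) = 167.012088 − 91.784103 = 75.227985
ρ = K·T·e^{−rT}·N(d₂) = 139.970757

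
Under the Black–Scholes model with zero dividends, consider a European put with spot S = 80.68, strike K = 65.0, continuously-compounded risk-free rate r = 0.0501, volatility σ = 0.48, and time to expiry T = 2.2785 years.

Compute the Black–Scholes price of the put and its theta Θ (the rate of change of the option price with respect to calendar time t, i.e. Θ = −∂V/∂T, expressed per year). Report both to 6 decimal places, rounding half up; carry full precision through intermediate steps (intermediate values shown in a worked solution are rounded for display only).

price = 10.160309
Θ = -2.317791

σ√T = 0.48·√2.2785 = 0.724546
d₁ = (ln(S/K) + (r+σ²/2)T) / (σ√T) = (ln(80.68/65.0) + (0.0501+0.48²/2)·2.2785) / 0.724546 = (0.216103 + 0.376636) / 0.724546 = 0.818084
d₂ = d₁ − σ√T = 0.818084 − 0.724546 = 0.093539
e^{−rT} = e^{−0.0501·2.2785} = 0.892122
N(−d₁) = 0.206654,  N(−d₂) = 0.462738
Put price V = K·e^{−rT}·N(−d₂) − S·N(−d₁) = 26.833194 − 16.672885 = 10.160309
φ(d₁) = (1/√(2π))·e^{−d₁²/2} = 0.285484
Θ = −S·φ(d₁)·σ/(2√T) + r·K·e^{−rT}·N(−d₂) = −3.662134 + 1.344343 = -2.317791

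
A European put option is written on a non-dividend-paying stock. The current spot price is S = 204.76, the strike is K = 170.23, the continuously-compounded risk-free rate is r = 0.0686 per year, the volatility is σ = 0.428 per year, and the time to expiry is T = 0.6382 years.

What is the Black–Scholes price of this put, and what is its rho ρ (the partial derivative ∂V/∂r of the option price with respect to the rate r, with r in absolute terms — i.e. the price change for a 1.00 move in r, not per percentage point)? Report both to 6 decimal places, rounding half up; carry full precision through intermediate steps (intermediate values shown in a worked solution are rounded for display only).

σ√T = 0.428·√0.6382 = 0.341918
d₁ = (ln(S/K) + (r+σ²/2)T) / (σ√T) = (ln(204.76/170.23) + (0.0686+0.428²/2)·0.6382) / 0.341918 = (0.184688 + 0.102235) / 0.341918 = 0.839156
d₂ = d₁ − σ√T = 0.839156 − 0.341918 = 0.497238
e^{−rT} = e^{−0.0686·0.6382} = 0.957164
N(−d₁) = 0.200691,  N(−d₂) = 0.309511
Put price V = K·e^{−rT}·N(−d₂) − S·N(−d₁) = 50.431066 − 41.093473 = 9.337593
ρ = −K·T·e^{−rT}·N(−d₂) = -32.185107

price = 9.337593
ρ = -32.185107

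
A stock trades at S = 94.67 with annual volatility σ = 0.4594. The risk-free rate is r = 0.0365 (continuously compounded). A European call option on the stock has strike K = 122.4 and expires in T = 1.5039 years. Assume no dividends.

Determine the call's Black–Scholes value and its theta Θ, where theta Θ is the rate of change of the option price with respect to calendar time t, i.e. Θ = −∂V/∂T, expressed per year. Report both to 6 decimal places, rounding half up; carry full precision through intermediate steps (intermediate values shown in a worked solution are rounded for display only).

price = 14.193962
Θ = -8.157060

σ√T = 0.4594·√1.5039 = 0.563379
d₁ = (ln(S/K) + (r+σ²/2)T) / (σ√T) = (ln(94.67/122.4) + (0.0365+0.4594²/2)·1.5039) / 0.563379 = (-0.256897 + 0.213590) / 0.563379 = -0.076870
d₂ = d₁ − σ√T = -0.076870 − 0.563379 = -0.640249
e^{−rT} = e^{−0.0365·1.5039} = 0.946587
N(d₁) = 0.469363,  N(d₂) = 0.261005
Call price V = S·N(d₁) − K·e^{−rT}·N(d₂) = 44.434633 − 30.240671 = 14.193962
φ(d₁) = (1/√(2π))·e^{−d₁²/2} = 0.397765
Θ = −S·φ(d₁)·σ/(2√T) − r·K·e^{−rT}·N(d₂) = −7.053275 − 1.103784 = -8.157060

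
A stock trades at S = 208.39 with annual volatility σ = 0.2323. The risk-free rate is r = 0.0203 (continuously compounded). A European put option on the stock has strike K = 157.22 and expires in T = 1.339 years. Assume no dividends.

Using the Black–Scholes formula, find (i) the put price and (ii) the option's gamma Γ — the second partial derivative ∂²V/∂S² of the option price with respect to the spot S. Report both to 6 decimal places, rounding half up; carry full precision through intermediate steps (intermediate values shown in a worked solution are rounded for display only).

σ√T = 0.2323·√1.339 = 0.268806
d₁ = (ln(S/K) + (r+σ²/2)T) / (σ√T) = (ln(208.39/157.22) + (0.0203+0.2323²/2)·1.339) / 0.268806 = (0.281765 + 0.063310) / 0.268806 = 1.283732
d₂ = d₁ − σ√T = 1.283732 − 0.268806 = 1.014926
e^{−rT} = e^{−0.0203·1.339} = 0.973184
N(−d₁) = 0.099618,  N(−d₂) = 0.155071
Put price V = K·e^{−rT}·N(−d₂) − S·N(−d₁) = 23.726427 − 20.759361 = 2.967066
φ(d₁) = (1/√(2π))·e^{−d₁²/2} = 0.175008
Γ = φ(d₁) / (S·σ·√T) = 0.003124

price = 2.967066
Γ = 0.003124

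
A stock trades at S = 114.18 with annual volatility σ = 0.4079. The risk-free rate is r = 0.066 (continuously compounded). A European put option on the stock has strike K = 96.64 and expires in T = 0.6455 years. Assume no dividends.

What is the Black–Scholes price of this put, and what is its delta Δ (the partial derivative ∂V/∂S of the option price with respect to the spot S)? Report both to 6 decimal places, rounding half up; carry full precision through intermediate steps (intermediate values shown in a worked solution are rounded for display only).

σ√T = 0.4079·√0.6455 = 0.327719
d₁ = (ln(S/K) + (r+σ²/2)T) / (σ√T) = (ln(114.18/96.64) + (0.066+0.4079²/2)·0.6455) / 0.327719 = (0.166783 + 0.096303) / 0.327719 = 0.802780
d₂ = d₁ − σ√T = 0.802780 − 0.327719 = 0.475061
e^{−rT} = e^{−0.066·0.6455} = 0.958292
N(−d₁) = 0.211051,  N(−d₂) = 0.317372
Put price V = K·e^{−rT}·N(−d₂) − S·N(−d₁) = 29.391590 − 24.097802 = 5.293788
Δ = −N(−d₁) = -0.211051

price = 5.293788
Δ = -0.211051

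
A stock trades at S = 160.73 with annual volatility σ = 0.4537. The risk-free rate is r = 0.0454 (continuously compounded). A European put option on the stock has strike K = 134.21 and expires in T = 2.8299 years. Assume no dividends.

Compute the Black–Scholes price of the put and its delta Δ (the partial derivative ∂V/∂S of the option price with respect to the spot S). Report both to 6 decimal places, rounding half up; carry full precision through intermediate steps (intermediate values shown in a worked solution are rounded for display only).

price = 23.235185
Δ = -0.215873

σ√T = 0.4537·√2.8299 = 0.763228
d₁ = (ln(S/K) + (r+σ²/2)T) / (σ√T) = (ln(160.73/134.21) + (0.0454+0.4537²/2)·2.8299) / 0.763228 = (0.180320 + 0.419736) / 0.763228 = 0.786208
d₂ = d₁ − σ√T = 0.786208 − 0.763228 = 0.022980
e^{−rT} = e^{−0.0454·2.8299} = 0.879433
N(−d₁) = 0.215873,  N(−d₂) = 0.490833
Put price V = K·e^{−rT}·N(−d₂) − S·N(−d₁) = 57.932412 − 34.697227 = 23.235185
Δ = −N(−d₁) = -0.215873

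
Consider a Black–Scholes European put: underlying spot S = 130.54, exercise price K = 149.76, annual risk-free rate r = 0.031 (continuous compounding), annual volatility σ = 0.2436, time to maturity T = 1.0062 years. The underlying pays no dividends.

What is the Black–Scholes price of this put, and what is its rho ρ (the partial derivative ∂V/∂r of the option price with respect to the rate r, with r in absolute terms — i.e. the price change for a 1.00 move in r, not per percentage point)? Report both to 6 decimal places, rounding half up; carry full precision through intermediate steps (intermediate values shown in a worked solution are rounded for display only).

price = 21.953054
ρ = -103.865612

σ√T = 0.2436·√1.0062 = 0.244354
d₁ = (ln(S/K) + (r+σ²/2)T) / (σ√T) = (ln(130.54/149.76) + (0.031+0.2436²/2)·1.0062) / 0.244354 = (-0.137354 + 0.061047) / 0.244354 = -0.312283
d₂ = d₁ − σ√T = -0.312283 − 0.244354 = -0.556637
e^{−rT} = e^{−0.031·1.0062} = 0.969289
N(−d₁) = 0.622587,  N(−d₂) = 0.711112
Put price V = K·e^{−rT}·N(−d₂) − S·N(−d₁) = 103.225613 − 81.272559 = 21.953054
ρ = −K·T·e^{−rT}·N(−d₂) = -103.865612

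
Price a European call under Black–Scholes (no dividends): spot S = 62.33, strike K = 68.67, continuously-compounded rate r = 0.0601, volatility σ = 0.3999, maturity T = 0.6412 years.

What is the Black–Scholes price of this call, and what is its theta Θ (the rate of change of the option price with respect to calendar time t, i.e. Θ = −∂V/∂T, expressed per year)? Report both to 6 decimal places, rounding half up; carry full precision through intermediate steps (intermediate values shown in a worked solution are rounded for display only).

price = 6.428755
Θ = -7.661323

σ√T = 0.3999·√0.6412 = 0.320220
d₁ = (ln(S/K) + (r+σ²/2)T) / (σ√T) = (ln(62.33/68.67) + (0.0601+0.3999²/2)·0.6412) / 0.320220 = (-0.096870 + 0.089806) / 0.320220 = -0.022057
d₂ = d₁ − σ√T = -0.022057 − 0.320220 = -0.342277
e^{−rT} = e^{−0.0601·0.6412} = 0.962197
N(d₁) = 0.491201,  N(d₂) = 0.366071
Call price V = S·N(d₁) − K·e^{−rT}·N(d₂) = 30.616573 − 24.187818 = 6.428755
φ(d₁) = (1/√(2π))·e^{−d₁²/2} = 0.398845
Θ = −S·φ(d₁)·σ/(2√T) − r·K·e^{−rT}·N(d₂) = −6.207635 − 1.453688 = -7.661323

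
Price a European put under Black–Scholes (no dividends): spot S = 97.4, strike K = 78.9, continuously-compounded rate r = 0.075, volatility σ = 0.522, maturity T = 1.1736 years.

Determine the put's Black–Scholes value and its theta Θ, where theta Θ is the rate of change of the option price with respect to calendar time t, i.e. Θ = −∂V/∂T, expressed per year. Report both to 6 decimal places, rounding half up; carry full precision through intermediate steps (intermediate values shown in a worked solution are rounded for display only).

σ√T = 0.522·√1.1736 = 0.565497
d₁ = (ln(S/K) + (r+σ²/2)T) / (σ√T) = (ln(97.4/78.9) + (0.075+0.522²/2)·1.1736) / 0.565497 = (0.210645 + 0.247914) / 0.565497 = 0.810894
d₂ = d₁ − σ√T = 0.810894 − 0.565497 = 0.245397
e^{−rT} = e^{−0.075·1.1736} = 0.915743
N(−d₁) = 0.208713,  N(−d₂) = 0.403075
Put price V = K·e^{−rT}·N(−d₂) − S·N(−d₁) = 29.122975 − 20.328663 = 8.794312
φ(d₁) = (1/√(2π))·e^{−d₁²/2} = 0.287161
Θ = −S·φ(d₁)·σ/(2√T) + r·K·e^{−rT}·N(−d₂) = −6.738518 + 2.184223 = -4.554295

price = 8.794312
Θ = -4.554295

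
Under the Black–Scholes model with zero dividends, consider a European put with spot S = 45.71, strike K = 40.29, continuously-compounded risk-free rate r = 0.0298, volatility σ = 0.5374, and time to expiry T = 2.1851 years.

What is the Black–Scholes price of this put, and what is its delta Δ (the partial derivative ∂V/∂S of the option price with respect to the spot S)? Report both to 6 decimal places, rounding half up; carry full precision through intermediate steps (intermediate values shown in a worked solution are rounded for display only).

price = 9.256715
Δ = -0.261722

σ√T = 0.5374·√2.1851 = 0.794389
d₁ = (ln(S/K) + (r+σ²/2)T) / (σ√T) = (ln(45.71/40.29) + (0.0298+0.5374²/2)·2.1851) / 0.794389 = (0.126214 + 0.380643) / 0.794389 = 0.638046
d₂ = d₁ − σ√T = 0.638046 − 0.794389 = -0.156343
e^{−rT} = e^{−0.0298·2.1851} = 0.936959
N(−d₁) = 0.261722,  N(−d₂) = 0.562119
Put price V = K·e^{−rT}·N(−d₂) − S·N(−d₁) = 21.220021 − 11.963306 = 9.256715
Δ = −N(−d₁) = -0.261722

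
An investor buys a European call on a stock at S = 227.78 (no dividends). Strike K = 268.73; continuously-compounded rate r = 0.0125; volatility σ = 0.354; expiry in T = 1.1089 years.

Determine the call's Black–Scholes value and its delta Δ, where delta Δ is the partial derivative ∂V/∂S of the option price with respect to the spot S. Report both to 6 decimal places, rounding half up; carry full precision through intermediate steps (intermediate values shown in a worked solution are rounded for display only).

σ√T = 0.354·√1.1089 = 0.372777
d₁ = (ln(S/K) + (r+σ²/2)T) / (σ√T) = (ln(227.78/268.73) + (0.0125+0.354²/2)·1.1089) / 0.372777 = (-0.165327 + 0.083343) / 0.372777 = -0.219928
d₂ = d₁ − σ√T = -0.219928 − 0.372777 = -0.592705
e^{−rT} = e^{−0.0125·1.1089} = 0.986234
N(d₁) = 0.412964,  N(d₂) = 0.276689
Call price V = S·N(d₁) − K·e^{−rT}·N(d₂) = 94.064844 − 73.331141 = 20.733703
Δ = N(d₁) = 0.412964

price = 20.733703
Δ = 0.412964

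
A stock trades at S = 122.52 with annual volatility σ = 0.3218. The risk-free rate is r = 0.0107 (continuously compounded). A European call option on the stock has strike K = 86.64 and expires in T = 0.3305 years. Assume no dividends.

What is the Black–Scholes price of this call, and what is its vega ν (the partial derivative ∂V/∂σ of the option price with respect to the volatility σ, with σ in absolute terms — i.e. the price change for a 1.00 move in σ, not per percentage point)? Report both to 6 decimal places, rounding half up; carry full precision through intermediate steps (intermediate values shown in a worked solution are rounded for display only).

price = 36.399792
ν = 3.920935

σ√T = 0.3218·√0.3305 = 0.185000
d₁ = (ln(S/K) + (r+σ²/2)T) / (σ√T) = (ln(122.52/86.64) + (0.0107+0.3218²/2)·0.3305) / 0.185000 = (0.346513 + 0.020649) / 0.185000 = 1.984657
d₂ = d₁ − σ√T = 1.984657 − 0.185000 = 1.799657
e^{−rT} = e^{−0.0107·0.3305} = 0.996470
N(d₁) = 0.976409,  N(d₂) = 0.964043
Call price V = S·N(d₁) − K·e^{−rT}·N(d₂) = 119.629589 − 83.229798 = 36.399792
φ(d₁) = (1/√(2π))·e^{−d₁²/2} = 0.055667
ν = S·φ(d₁)·√T = 3.920935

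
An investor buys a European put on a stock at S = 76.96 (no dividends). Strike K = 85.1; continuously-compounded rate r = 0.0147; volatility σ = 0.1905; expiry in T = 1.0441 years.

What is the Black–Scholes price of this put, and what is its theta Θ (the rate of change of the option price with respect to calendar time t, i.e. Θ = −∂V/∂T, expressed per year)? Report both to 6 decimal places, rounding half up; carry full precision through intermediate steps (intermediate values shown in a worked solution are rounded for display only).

σ√T = 0.1905·√1.0441 = 0.194655
d₁ = (ln(S/K) + (r+σ²/2)T) / (σ√T) = (ln(76.96/85.1) + (0.0147+0.1905²/2)·1.0441) / 0.194655 = (-0.100541 + 0.034294) / 0.194655 = -0.340333
d₂ = d₁ − σ√T = -0.340333 − 0.194655 = -0.534988
e^{−rT} = e^{−0.0147·1.0441} = 0.984769
N(−d₁) = 0.633197,  N(−d₂) = 0.703671
Put price V = K·e^{−rT}·N(−d₂) − S·N(−d₁) = 58.970334 − 48.730856 = 10.239478
φ(d₁) = (1/√(2π))·e^{−d₁²/2} = 0.376494
Θ = −S·φ(d₁)·σ/(2√T) + r·K·e^{−rT}·N(−d₂) = −2.700957 + 0.866864 = -1.834093

price = 10.239478
Θ = -1.834093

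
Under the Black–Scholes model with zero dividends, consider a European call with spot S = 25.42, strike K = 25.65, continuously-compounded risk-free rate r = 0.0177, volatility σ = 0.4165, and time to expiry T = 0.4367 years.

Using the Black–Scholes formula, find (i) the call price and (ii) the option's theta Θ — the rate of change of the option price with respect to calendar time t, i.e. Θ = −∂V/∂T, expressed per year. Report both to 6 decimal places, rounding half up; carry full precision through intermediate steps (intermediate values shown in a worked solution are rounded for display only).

price = 2.767981
Θ = -3.367438

σ√T = 0.4165·√0.4367 = 0.275237
d₁ = (ln(S/K) + (r+σ²/2)T) / (σ√T) = (ln(25.42/25.65) + (0.0177+0.4165²/2)·0.4367) / 0.275237 = (-0.009007 + 0.045607) / 0.275237 = 0.132976
d₂ = d₁ − σ√T = 0.132976 − 0.275237 = -0.142261
e^{−rT} = e^{−0.0177·0.4367} = 0.992300
N(d₁) = 0.552894,  N(d₂) = 0.443437
Call price V = S·N(d₁) − K·e^{−rT}·N(d₂) = 14.054563 − 11.286582 = 2.767981
φ(d₁) = (1/√(2π))·e^{−d₁²/2} = 0.395431
Θ = −S·φ(d₁)·σ/(2√T) − r·K·e^{−rT}·N(d₂) = −3.167665 − 0.199772 = -3.367438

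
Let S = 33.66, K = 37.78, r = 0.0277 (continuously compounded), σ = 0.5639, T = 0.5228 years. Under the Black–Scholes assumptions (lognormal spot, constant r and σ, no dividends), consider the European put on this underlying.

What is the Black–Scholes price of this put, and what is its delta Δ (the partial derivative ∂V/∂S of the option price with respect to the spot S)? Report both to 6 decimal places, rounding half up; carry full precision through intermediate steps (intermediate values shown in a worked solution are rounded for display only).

price = 7.686918
Δ = -0.517477

σ√T = 0.5639·√0.5228 = 0.407727
d₁ = (ln(S/K) + (r+σ²/2)T) / (σ√T) = (ln(33.66/37.78) + (0.0277+0.5639²/2)·0.5228) / 0.407727 = (-0.115470 + 0.097602) / 0.407727 = -0.043822
d₂ = d₁ − σ√T = -0.043822 − 0.407727 = -0.451549
e^{−rT} = e^{−0.0277·0.5228} = 0.985623
N(−d₁) = 0.517477,  N(−d₂) = 0.674203
Put price V = K·e^{−rT}·N(−d₂) − S·N(−d₁) = 25.105184 − 17.418267 = 7.686918
Δ = −N(−d₁) = -0.517477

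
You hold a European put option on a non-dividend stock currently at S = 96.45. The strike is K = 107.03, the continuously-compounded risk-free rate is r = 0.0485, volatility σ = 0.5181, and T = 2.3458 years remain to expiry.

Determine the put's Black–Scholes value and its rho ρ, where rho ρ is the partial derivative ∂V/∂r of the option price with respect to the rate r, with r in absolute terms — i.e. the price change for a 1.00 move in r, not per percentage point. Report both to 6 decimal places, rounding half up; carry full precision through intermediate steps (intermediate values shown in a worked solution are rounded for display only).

price = 29.144415
ρ = -145.582703

σ√T = 0.5181·√2.3458 = 0.793522
d₁ = (ln(S/K) + (r+σ²/2)T) / (σ√T) = (ln(96.45/107.03) + (0.0485+0.5181²/2)·2.3458) / 0.793522 = (-0.104084 + 0.428610) / 0.793522 = 0.408969
d₂ = d₁ − σ√T = 0.408969 − 0.793522 = -0.384554
e^{−rT} = e^{−0.0485·2.3458} = 0.892462
N(−d₁) = 0.341281,  N(−d₂) = 0.649716
Put price V = K·e^{−rT}·N(−d₂) − S·N(−d₁) = 62.061004 − 32.916589 = 29.144415
ρ = −K·T·e^{−rT}·N(−d₂) = -145.582703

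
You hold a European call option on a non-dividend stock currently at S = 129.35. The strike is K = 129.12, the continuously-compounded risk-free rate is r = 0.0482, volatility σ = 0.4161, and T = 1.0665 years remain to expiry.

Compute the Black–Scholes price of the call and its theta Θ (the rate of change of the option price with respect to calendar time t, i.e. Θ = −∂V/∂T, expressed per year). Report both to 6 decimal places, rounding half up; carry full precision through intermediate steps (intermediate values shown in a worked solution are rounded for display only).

price = 24.946511
Θ = -12.558013

σ√T = 0.4161·√1.0665 = 0.429713
d₁ = (ln(S/K) + (r+σ²/2)T) / (σ√T) = (ln(129.35/129.12) + (0.0482+0.4161²/2)·1.0665) / 0.429713 = (0.001780 + 0.143732) / 0.429713 = 0.338625
d₂ = d₁ − σ√T = 0.338625 − 0.429713 = -0.091088
e^{−rT} = e^{−0.0482·1.0665} = 0.949894
N(d₁) = 0.632554,  N(d₂) = 0.463712
Call price V = S·N(d₁) − K·e^{−rT}·N(d₂) = 81.820848 − 56.874338 = 24.946511
φ(d₁) = (1/√(2π))·e^{−d₁²/2} = 0.376713
Θ = −S·φ(d₁)·σ/(2√T) − r·K·e^{−rT}·N(d₂) = −9.816670 − 2.741343 = -12.558013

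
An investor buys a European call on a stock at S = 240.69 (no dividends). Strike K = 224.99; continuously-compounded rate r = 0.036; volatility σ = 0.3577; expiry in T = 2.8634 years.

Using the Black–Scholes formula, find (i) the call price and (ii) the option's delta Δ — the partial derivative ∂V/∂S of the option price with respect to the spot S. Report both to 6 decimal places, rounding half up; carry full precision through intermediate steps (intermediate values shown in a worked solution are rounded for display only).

σ√T = 0.3577·√2.8634 = 0.605285
d₁ = (ln(S/K) + (r+σ²/2)T) / (σ√T) = (ln(240.69/224.99) + (0.036+0.3577²/2)·2.8634) / 0.605285 = (0.067454 + 0.286267) / 0.605285 = 0.584388
d₂ = d₁ − σ√T = 0.584388 − 0.605285 = -0.020897
e^{−rT} = e^{−0.036·2.8634} = 0.902053
N(d₁) = 0.720520,  N(d₂) = 0.491664
Call price V = S·N(d₁) − K·e^{−rT}·N(d₂) = 173.422032 − 99.784563 = 73.637469
Δ = N(d₁) = 0.720520

price = 73.637469
Δ = 0.720520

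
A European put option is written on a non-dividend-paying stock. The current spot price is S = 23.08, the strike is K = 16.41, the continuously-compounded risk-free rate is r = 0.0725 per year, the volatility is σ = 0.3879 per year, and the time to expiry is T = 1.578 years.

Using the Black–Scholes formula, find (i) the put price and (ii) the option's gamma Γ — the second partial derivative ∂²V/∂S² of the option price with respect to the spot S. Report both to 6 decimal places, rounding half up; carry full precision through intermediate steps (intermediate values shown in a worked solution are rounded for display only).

price = 0.828194
Γ = 0.017716

σ√T = 0.3879·√1.578 = 0.487274
d₁ = (ln(S/K) + (r+σ²/2)T) / (σ√T) = (ln(23.08/16.41) + (0.0725+0.3879²/2)·1.578) / 0.487274 = (0.341076 + 0.233123) / 0.487274 = 1.178389
d₂ = d₁ − σ√T = 1.178389 − 0.487274 = 0.691115
e^{−rT} = e^{−0.0725·1.578} = 0.891897
N(−d₁) = 0.119321,  N(−d₂) = 0.244747
Put price V = K·e^{−rT}·N(−d₂) − S·N(−d₁) = 3.582116 − 2.753922 = 0.828194
φ(d₁) = (1/√(2π))·e^{−d₁²/2} = 0.199241
Γ = φ(d₁) / (S·σ·√T) = 0.017716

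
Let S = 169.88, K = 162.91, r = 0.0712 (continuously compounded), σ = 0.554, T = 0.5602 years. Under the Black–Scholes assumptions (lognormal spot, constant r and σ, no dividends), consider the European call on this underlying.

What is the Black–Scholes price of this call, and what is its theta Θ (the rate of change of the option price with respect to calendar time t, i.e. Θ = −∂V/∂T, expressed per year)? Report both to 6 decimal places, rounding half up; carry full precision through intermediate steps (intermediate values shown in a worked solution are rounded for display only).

price = 33.988152
Θ = -28.639079

σ√T = 0.554·√0.5602 = 0.414650
d₁ = (ln(S/K) + (r+σ²/2)T) / (σ√T) = (ln(169.88/162.91) + (0.0712+0.554²/2)·0.5602) / 0.414650 = (0.041894 + 0.125853) / 0.414650 = 0.404553
d₂ = d₁ − σ√T = 0.404553 − 0.414650 = -0.010097
e^{−rT} = e^{−0.0712·0.5602} = 0.960899
N(d₁) = 0.657097,  N(d₂) = 0.495972
Call price V = S·N(d₁) − K·e^{−rT}·N(d₂) = 111.627636 − 77.639485 = 33.988152
φ(d₁) = (1/√(2π))·e^{−d₁²/2} = 0.367596
Θ = −S·φ(d₁)·σ/(2√T) − r·K·e^{−rT}·N(d₂) = −23.111148 − 5.527931 = -28.639079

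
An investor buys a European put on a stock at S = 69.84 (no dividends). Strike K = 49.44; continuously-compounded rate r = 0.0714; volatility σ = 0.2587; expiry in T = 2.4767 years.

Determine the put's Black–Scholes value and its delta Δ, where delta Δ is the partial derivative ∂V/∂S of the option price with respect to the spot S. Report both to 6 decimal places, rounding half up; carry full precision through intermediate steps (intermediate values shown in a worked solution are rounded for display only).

price = 1.019313
Δ = -0.068586

σ√T = 0.2587·√2.4767 = 0.407130
d₁ = (ln(S/K) + (r+σ²/2)T) / (σ√T) = (ln(69.84/49.44) + (0.0714+0.2587²/2)·2.4767) / 0.407130 = (0.345447 + 0.259714) / 0.407130 = 1.486407
d₂ = d₁ − σ√T = 1.486407 − 0.407130 = 1.079277
e^{−rT} = e^{−0.0714·2.4767} = 0.837917
N(−d₁) = 0.068586,  N(−d₂) = 0.140232
Put price V = K·e^{−rT}·N(−d₂) − S·N(−d₁) = 5.809342 − 4.790029 = 1.019313
Δ = −N(−d₁) = -0.068586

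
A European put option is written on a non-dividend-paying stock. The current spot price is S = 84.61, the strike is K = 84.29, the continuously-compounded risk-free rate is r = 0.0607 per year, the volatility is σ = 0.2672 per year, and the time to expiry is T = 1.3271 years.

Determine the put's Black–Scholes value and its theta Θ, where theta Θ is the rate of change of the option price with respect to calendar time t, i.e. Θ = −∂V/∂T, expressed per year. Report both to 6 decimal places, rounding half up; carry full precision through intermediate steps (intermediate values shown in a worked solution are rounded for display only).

σ√T = 0.2672·√1.3271 = 0.307814
d₁ = (ln(S/K) + (r+σ²/2)T) / (σ√T) = (ln(84.61/84.29) + (0.0607+0.2672²/2)·1.3271) / 0.307814 = (0.003789 + 0.127930) / 0.307814 = 0.427917
d₂ = d₁ − σ√T = 0.427917 − 0.307814 = 0.120103
e^{−rT} = e^{−0.0607·1.3271} = 0.922604
N(−d₁) = 0.334356,  N(−d₂) = 0.452201
Put price V = K·e^{−rT}·N(−d₂) − S·N(−d₁) = 35.165973 − 28.289833 = 6.876140
φ(d₁) = (1/√(2π))·e^{−d₁²/2} = 0.364039
Θ = −S·φ(d₁)·σ/(2√T) + r·K·e^{−rT}·N(−d₂) = −3.572102 + 2.134575 = -1.437528

price = 6.876140
Θ = -1.437528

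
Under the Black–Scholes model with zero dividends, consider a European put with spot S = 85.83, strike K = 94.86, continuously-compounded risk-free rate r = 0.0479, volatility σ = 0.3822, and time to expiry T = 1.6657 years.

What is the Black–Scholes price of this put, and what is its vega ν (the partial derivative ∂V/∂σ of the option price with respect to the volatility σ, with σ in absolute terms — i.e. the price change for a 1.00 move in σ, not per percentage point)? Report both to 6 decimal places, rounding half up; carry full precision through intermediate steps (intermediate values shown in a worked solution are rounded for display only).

price = 17.783312
ν = 43.268231

σ√T = 0.3822·√1.6657 = 0.493275
d₁ = (ln(S/K) + (r+σ²/2)T) / (σ√T) = (ln(85.83/94.86) + (0.0479+0.3822²/2)·1.6657) / 0.493275 = (-0.100034 + 0.201447) / 0.493275 = 0.205592
d₂ = d₁ − σ√T = 0.205592 − 0.493275 = -0.287683
e^{−rT} = e^{−0.0479·1.6657} = 0.923313
N(−d₁) = 0.418555,  N(−d₂) = 0.613205
Put price V = K·e^{−rT}·N(−d₂) − S·N(−d₁) = 53.707857 − 35.924545 = 17.783312
φ(d₁) = (1/√(2π))·e^{−d₁²/2} = 0.390599
ν = S·φ(d₁)·√T = 43.268231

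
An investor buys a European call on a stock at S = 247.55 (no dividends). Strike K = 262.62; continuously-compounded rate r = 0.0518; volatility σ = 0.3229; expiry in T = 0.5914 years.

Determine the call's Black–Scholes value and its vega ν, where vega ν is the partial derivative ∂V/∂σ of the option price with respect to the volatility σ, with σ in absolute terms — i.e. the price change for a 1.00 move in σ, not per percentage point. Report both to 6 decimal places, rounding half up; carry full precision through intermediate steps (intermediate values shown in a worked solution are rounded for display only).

price = 21.402269
ν = 75.944072

σ√T = 0.3229·√0.5914 = 0.248318
d₁ = (ln(S/K) + (r+σ²/2)T) / (σ√T) = (ln(247.55/262.62) + (0.0518+0.3229²/2)·0.5914) / 0.248318 = (-0.059096 + 0.061466) / 0.248318 = 0.009544
d₂ = d₁ − σ√T = 0.009544 − 0.248318 = -0.238774
e^{−rT} = e^{−0.0518·0.5914} = 0.969830
N(d₁) = 0.503807,  N(d₂) = 0.405640
Call price V = S·N(d₁) − K·e^{−rT}·N(d₂) = 124.717541 − 103.315272 = 21.402269
φ(d₁) = (1/√(2π))·e^{−d₁²/2} = 0.398924
ν = S·φ(d₁)·√T = 75.944072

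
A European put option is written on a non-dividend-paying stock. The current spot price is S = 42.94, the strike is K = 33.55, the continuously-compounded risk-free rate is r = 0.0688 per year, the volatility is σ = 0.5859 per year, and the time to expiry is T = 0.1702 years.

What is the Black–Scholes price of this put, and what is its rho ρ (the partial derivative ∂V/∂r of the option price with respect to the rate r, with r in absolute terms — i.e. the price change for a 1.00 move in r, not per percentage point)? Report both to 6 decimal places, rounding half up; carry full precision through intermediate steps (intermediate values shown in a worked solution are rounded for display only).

σ√T = 0.5859·√0.1702 = 0.241715
d₁ = (ln(S/K) + (r+σ²/2)T) / (σ√T) = (ln(42.94/33.55) + (0.0688+0.5859²/2)·0.1702) / 0.241715 = (0.246767 + 0.040923) / 0.241715 = 1.190203
d₂ = d₁ − σ√T = 1.190203 − 0.241715 = 0.948488
e^{−rT} = e^{−0.0688·0.1702} = 0.988359
N(−d₁) = 0.116983,  N(−d₂) = 0.171440
Put price V = K·e^{−rT}·N(−d₂) − S·N(−d₁) = 5.684868 − 5.023263 = 0.661606
ρ = −K·T·e^{−rT}·N(−d₂) = -0.967565

price = 0.661606
ρ = -0.967565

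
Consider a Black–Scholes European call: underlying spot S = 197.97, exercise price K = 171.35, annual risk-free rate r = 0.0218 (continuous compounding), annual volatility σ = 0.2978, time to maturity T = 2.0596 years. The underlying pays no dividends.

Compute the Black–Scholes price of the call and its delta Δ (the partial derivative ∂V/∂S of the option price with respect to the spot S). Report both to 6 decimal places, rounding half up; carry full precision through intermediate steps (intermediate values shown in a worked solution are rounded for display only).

σ√T = 0.2978·√2.0596 = 0.427382
d₁ = (ln(S/K) + (r+σ²/2)T) / (σ√T) = (ln(197.97/171.35) + (0.0218+0.2978²/2)·2.0596) / 0.427382 = (0.144407 + 0.136227) / 0.427382 = 0.656636
d₂ = d₁ − σ√T = 0.656636 − 0.427382 = 0.229254
e^{−rT} = e^{−0.0218·2.0596} = 0.956094
N(d₁) = 0.744292,  N(d₂) = 0.590664
Call price V = S·N(d₁) − K·e^{−rT}·N(d₂) = 147.347562 − 96.766537 = 50.581025
Δ = N(d₁) = 0.744292

price = 50.581025
Δ = 0.744292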